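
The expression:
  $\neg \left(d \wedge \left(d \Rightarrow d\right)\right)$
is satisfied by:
  {d: False}


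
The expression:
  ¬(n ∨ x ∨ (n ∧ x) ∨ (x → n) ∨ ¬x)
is never true.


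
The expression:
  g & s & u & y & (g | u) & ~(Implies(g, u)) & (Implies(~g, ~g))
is never true.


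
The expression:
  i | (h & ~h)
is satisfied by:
  {i: True}


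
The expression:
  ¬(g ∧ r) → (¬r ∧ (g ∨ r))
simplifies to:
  g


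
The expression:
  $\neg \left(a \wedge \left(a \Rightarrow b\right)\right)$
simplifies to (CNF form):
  $\neg a \vee \neg b$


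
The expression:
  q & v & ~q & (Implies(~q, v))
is never true.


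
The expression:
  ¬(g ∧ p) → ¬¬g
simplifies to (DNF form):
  g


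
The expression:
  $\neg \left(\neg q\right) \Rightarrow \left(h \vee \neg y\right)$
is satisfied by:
  {h: True, q: False, y: False}
  {h: False, q: False, y: False}
  {y: True, h: True, q: False}
  {y: True, h: False, q: False}
  {q: True, h: True, y: False}
  {q: True, h: False, y: False}
  {q: True, y: True, h: True}


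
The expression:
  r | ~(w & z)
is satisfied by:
  {r: True, w: False, z: False}
  {w: False, z: False, r: False}
  {r: True, z: True, w: False}
  {z: True, w: False, r: False}
  {r: True, w: True, z: False}
  {w: True, r: False, z: False}
  {r: True, z: True, w: True}


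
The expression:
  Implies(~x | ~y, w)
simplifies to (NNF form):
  w | (x & y)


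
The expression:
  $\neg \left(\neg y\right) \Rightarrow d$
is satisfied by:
  {d: True, y: False}
  {y: False, d: False}
  {y: True, d: True}


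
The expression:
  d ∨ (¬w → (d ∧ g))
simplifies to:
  d ∨ w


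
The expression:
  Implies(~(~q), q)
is always true.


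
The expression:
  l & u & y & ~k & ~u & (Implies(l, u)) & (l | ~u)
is never true.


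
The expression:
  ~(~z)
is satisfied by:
  {z: True}


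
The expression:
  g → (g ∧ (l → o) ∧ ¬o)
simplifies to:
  (¬l ∧ ¬o) ∨ ¬g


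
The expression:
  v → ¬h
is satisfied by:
  {h: False, v: False}
  {v: True, h: False}
  {h: True, v: False}


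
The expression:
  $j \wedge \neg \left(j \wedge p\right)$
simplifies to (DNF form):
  $j \wedge \neg p$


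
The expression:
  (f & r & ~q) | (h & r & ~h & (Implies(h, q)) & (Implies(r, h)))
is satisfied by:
  {r: True, f: True, q: False}


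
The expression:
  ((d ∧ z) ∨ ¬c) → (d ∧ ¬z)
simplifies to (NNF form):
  (c ∧ ¬d) ∨ (d ∧ ¬z)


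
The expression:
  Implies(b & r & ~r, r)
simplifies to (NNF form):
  True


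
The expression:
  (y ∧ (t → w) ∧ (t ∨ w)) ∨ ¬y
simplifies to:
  w ∨ ¬y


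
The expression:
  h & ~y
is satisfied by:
  {h: True, y: False}


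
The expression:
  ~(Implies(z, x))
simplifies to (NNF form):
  z & ~x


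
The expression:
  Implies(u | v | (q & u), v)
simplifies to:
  v | ~u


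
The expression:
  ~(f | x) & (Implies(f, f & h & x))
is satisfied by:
  {x: False, f: False}


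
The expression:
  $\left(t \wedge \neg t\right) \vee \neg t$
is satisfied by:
  {t: False}


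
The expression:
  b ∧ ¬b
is never true.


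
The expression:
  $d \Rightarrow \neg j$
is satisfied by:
  {d: False, j: False}
  {j: True, d: False}
  {d: True, j: False}


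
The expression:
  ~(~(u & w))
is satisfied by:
  {u: True, w: True}


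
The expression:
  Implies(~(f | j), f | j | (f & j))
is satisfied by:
  {f: True, j: True}
  {f: True, j: False}
  {j: True, f: False}


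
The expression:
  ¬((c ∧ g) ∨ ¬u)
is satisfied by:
  {u: True, g: False, c: False}
  {u: True, c: True, g: False}
  {u: True, g: True, c: False}


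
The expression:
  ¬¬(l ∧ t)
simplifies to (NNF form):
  l ∧ t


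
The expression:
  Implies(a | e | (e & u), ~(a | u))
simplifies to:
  ~a & (~e | ~u)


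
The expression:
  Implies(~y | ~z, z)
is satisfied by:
  {z: True}


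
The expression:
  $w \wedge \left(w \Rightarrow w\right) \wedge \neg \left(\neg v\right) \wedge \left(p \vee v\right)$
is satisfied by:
  {w: True, v: True}


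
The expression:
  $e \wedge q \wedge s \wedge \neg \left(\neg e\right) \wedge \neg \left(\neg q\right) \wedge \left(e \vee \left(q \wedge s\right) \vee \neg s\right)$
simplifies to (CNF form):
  $e \wedge q \wedge s$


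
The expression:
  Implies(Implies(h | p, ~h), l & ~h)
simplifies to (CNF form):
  h | l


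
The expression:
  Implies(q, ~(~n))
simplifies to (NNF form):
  n | ~q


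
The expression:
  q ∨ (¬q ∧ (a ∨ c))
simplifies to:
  a ∨ c ∨ q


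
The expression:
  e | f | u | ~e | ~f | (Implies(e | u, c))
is always true.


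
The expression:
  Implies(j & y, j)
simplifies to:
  True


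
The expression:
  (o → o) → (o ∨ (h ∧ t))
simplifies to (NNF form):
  o ∨ (h ∧ t)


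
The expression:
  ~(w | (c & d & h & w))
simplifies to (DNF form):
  ~w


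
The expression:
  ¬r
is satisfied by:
  {r: False}


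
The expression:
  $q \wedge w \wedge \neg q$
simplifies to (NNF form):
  $\text{False}$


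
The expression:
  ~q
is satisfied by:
  {q: False}


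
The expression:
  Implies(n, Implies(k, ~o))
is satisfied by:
  {k: False, o: False, n: False}
  {n: True, k: False, o: False}
  {o: True, k: False, n: False}
  {n: True, o: True, k: False}
  {k: True, n: False, o: False}
  {n: True, k: True, o: False}
  {o: True, k: True, n: False}


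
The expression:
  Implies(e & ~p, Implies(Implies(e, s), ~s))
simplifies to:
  p | ~e | ~s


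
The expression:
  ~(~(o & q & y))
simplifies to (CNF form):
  o & q & y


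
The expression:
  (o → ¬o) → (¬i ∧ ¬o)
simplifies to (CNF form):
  o ∨ ¬i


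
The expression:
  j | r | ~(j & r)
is always true.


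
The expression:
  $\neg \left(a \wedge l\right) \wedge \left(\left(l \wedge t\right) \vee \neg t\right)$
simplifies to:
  $\left(l \wedge \neg a\right) \vee \left(\neg l \wedge \neg t\right)$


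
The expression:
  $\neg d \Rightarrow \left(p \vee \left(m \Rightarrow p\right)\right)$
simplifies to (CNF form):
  $d \vee p \vee \neg m$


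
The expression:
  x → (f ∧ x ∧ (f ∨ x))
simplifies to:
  f ∨ ¬x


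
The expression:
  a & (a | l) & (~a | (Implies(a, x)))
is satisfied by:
  {a: True, x: True}


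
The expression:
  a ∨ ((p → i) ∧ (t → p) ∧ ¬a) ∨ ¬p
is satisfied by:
  {i: True, a: True, p: False}
  {i: True, p: False, a: False}
  {a: True, p: False, i: False}
  {a: False, p: False, i: False}
  {i: True, a: True, p: True}
  {i: True, p: True, a: False}
  {a: True, p: True, i: False}


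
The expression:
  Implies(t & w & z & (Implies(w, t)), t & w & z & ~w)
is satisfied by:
  {w: False, t: False, z: False}
  {z: True, w: False, t: False}
  {t: True, w: False, z: False}
  {z: True, t: True, w: False}
  {w: True, z: False, t: False}
  {z: True, w: True, t: False}
  {t: True, w: True, z: False}


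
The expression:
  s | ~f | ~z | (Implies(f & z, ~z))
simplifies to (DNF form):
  s | ~f | ~z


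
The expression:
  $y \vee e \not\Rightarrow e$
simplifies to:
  $y$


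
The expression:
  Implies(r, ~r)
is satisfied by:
  {r: False}


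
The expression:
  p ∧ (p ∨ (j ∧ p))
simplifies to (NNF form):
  p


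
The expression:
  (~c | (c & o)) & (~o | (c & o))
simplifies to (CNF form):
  (c | ~c) & (c | ~o) & (o | ~c) & (o | ~o)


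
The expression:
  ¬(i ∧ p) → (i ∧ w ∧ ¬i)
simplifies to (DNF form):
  i ∧ p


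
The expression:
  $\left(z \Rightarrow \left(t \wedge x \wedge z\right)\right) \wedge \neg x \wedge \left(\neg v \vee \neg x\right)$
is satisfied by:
  {x: False, z: False}


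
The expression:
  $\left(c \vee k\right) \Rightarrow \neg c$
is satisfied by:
  {c: False}


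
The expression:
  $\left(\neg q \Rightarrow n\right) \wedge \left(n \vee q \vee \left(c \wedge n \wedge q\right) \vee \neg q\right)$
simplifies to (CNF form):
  $n \vee q$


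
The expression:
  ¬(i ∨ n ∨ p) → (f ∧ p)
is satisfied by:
  {i: True, n: True, p: True}
  {i: True, n: True, p: False}
  {i: True, p: True, n: False}
  {i: True, p: False, n: False}
  {n: True, p: True, i: False}
  {n: True, p: False, i: False}
  {p: True, n: False, i: False}


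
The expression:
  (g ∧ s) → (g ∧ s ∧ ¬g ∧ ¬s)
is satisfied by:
  {s: False, g: False}
  {g: True, s: False}
  {s: True, g: False}


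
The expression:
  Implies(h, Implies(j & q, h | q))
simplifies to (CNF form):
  True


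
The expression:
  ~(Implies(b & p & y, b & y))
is never true.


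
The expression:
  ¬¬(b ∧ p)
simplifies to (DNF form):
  b ∧ p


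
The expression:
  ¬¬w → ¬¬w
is always true.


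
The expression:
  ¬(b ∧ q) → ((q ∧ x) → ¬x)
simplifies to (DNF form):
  b ∨ ¬q ∨ ¬x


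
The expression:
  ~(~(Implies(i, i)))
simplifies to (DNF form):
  True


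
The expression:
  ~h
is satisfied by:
  {h: False}


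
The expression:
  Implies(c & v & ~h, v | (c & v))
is always true.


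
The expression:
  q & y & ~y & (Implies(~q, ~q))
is never true.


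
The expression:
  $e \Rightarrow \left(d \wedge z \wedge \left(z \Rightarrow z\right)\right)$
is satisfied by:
  {z: True, d: True, e: False}
  {z: True, d: False, e: False}
  {d: True, z: False, e: False}
  {z: False, d: False, e: False}
  {z: True, e: True, d: True}


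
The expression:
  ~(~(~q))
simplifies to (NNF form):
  ~q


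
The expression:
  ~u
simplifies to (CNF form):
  ~u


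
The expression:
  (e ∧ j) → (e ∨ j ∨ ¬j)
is always true.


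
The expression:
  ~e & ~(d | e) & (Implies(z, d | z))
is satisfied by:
  {d: False, e: False}


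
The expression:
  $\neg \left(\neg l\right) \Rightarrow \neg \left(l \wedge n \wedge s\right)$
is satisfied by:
  {l: False, n: False, s: False}
  {s: True, l: False, n: False}
  {n: True, l: False, s: False}
  {s: True, n: True, l: False}
  {l: True, s: False, n: False}
  {s: True, l: True, n: False}
  {n: True, l: True, s: False}


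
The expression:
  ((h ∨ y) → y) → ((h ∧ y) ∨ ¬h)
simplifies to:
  True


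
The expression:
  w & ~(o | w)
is never true.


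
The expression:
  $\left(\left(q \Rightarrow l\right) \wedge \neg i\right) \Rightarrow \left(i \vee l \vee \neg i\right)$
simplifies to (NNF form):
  $\text{True}$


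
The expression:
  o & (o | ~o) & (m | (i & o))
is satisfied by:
  {i: True, m: True, o: True}
  {i: True, o: True, m: False}
  {m: True, o: True, i: False}


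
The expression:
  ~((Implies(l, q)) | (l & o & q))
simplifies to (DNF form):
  l & ~q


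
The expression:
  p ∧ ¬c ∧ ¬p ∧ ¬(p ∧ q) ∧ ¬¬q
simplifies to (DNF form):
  False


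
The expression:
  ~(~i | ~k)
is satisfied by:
  {i: True, k: True}


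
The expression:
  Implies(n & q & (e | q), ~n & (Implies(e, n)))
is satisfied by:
  {q: False, n: False}
  {n: True, q: False}
  {q: True, n: False}


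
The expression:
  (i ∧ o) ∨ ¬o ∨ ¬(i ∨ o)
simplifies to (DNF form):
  i ∨ ¬o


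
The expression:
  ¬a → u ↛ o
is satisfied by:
  {a: True, u: True, o: False}
  {a: True, u: False, o: False}
  {a: True, o: True, u: True}
  {a: True, o: True, u: False}
  {u: True, o: False, a: False}


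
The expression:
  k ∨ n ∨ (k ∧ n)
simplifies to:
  k ∨ n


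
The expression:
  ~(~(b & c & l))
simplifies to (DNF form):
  b & c & l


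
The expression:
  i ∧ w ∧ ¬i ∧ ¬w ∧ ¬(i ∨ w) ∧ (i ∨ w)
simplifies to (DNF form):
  False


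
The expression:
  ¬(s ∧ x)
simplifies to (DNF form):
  ¬s ∨ ¬x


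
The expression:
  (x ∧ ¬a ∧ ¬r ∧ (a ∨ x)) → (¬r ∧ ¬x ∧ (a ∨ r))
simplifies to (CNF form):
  a ∨ r ∨ ¬x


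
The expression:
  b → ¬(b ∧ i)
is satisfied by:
  {b: False, i: False}
  {i: True, b: False}
  {b: True, i: False}


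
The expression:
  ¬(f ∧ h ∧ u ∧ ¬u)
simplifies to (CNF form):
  True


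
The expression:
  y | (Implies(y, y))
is always true.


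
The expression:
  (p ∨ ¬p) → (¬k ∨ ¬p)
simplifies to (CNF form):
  ¬k ∨ ¬p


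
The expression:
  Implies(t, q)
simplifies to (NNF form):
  q | ~t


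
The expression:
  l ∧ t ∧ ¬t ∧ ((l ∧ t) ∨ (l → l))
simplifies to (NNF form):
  False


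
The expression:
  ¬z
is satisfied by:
  {z: False}


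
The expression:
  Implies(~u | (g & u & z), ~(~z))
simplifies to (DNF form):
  u | z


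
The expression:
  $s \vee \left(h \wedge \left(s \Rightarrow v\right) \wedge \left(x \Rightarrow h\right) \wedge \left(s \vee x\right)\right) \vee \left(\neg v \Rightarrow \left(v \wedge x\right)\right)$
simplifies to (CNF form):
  $\left(h \vee s \vee v\right) \wedge \left(s \vee v \vee x\right)$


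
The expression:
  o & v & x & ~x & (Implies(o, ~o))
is never true.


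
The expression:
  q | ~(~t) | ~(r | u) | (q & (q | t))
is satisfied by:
  {t: True, q: True, u: False, r: False}
  {t: True, q: True, r: True, u: False}
  {t: True, q: True, u: True, r: False}
  {t: True, q: True, r: True, u: True}
  {t: True, u: False, r: False, q: False}
  {t: True, r: True, u: False, q: False}
  {t: True, u: True, r: False, q: False}
  {t: True, r: True, u: True, q: False}
  {q: True, u: False, r: False, t: False}
  {r: True, q: True, u: False, t: False}
  {q: True, u: True, r: False, t: False}
  {r: True, q: True, u: True, t: False}
  {q: False, u: False, r: False, t: False}


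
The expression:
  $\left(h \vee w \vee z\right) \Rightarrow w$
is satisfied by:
  {w: True, z: False, h: False}
  {w: True, h: True, z: False}
  {w: True, z: True, h: False}
  {w: True, h: True, z: True}
  {h: False, z: False, w: False}


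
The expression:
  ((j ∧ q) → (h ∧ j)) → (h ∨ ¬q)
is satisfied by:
  {h: True, j: True, q: False}
  {h: True, j: False, q: False}
  {j: True, h: False, q: False}
  {h: False, j: False, q: False}
  {q: True, h: True, j: True}
  {q: True, h: True, j: False}
  {q: True, j: True, h: False}


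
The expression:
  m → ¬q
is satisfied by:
  {m: False, q: False}
  {q: True, m: False}
  {m: True, q: False}


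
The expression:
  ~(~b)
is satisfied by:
  {b: True}


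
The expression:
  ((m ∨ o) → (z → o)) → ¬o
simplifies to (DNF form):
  ¬o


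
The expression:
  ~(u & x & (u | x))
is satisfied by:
  {u: False, x: False}
  {x: True, u: False}
  {u: True, x: False}


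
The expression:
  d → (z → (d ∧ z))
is always true.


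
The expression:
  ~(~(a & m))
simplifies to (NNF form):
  a & m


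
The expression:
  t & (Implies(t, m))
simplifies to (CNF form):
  m & t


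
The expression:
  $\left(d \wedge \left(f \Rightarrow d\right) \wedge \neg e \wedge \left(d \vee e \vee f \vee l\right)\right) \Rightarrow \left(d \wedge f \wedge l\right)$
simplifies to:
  $e \vee \left(f \wedge l\right) \vee \neg d$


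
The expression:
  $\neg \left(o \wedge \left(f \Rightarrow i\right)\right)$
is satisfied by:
  {f: True, o: False, i: False}
  {f: False, o: False, i: False}
  {i: True, f: True, o: False}
  {i: True, f: False, o: False}
  {o: True, f: True, i: False}


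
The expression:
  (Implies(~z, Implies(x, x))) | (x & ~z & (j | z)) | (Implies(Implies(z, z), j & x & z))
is always true.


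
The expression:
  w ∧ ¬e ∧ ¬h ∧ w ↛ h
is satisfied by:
  {w: True, e: False, h: False}


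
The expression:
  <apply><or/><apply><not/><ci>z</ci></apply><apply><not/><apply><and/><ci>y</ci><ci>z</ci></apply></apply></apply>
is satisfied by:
  {z: False, y: False}
  {y: True, z: False}
  {z: True, y: False}


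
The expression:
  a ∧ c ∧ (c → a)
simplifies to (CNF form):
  a ∧ c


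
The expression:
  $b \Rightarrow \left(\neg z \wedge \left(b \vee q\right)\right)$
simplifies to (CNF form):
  $\neg b \vee \neg z$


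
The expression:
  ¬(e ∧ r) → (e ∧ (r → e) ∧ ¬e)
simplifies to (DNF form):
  e ∧ r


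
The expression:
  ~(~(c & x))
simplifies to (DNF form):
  c & x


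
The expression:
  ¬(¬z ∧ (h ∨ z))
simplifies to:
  z ∨ ¬h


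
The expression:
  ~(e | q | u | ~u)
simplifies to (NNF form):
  False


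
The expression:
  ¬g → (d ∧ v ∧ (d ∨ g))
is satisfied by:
  {v: True, g: True, d: True}
  {v: True, g: True, d: False}
  {g: True, d: True, v: False}
  {g: True, d: False, v: False}
  {v: True, d: True, g: False}


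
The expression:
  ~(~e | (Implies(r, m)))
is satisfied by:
  {e: True, r: True, m: False}


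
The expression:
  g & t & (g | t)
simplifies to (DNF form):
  g & t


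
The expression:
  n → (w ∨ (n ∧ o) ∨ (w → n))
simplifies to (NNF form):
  True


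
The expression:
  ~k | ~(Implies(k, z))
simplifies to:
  ~k | ~z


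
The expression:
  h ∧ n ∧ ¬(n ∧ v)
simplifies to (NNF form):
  h ∧ n ∧ ¬v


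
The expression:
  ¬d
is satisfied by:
  {d: False}


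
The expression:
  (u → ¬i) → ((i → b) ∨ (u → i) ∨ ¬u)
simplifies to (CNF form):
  True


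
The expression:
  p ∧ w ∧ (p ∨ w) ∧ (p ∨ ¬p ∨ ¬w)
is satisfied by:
  {p: True, w: True}


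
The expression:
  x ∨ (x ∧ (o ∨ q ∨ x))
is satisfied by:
  {x: True}


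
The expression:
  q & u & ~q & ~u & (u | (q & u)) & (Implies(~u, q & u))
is never true.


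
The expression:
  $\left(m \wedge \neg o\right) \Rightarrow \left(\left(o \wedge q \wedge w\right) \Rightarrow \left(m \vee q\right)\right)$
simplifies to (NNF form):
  $\text{True}$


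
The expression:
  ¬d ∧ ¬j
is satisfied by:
  {d: False, j: False}


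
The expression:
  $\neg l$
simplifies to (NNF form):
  $\neg l$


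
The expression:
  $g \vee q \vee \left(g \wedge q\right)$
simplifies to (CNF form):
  $g \vee q$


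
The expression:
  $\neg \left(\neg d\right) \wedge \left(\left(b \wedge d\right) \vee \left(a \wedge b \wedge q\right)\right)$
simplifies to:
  $b \wedge d$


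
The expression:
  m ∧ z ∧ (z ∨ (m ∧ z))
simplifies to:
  m ∧ z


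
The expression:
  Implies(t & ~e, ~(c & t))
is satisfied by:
  {e: True, c: False, t: False}
  {e: False, c: False, t: False}
  {t: True, e: True, c: False}
  {t: True, e: False, c: False}
  {c: True, e: True, t: False}
  {c: True, e: False, t: False}
  {c: True, t: True, e: True}


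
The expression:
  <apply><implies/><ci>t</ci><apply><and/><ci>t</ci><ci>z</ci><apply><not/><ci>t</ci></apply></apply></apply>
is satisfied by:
  {t: False}


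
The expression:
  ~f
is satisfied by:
  {f: False}


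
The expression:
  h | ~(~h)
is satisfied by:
  {h: True}


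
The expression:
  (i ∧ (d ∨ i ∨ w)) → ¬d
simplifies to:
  ¬d ∨ ¬i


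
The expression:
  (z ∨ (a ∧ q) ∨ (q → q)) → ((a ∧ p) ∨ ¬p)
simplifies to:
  a ∨ ¬p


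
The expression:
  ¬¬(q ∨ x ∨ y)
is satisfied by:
  {y: True, q: True, x: True}
  {y: True, q: True, x: False}
  {y: True, x: True, q: False}
  {y: True, x: False, q: False}
  {q: True, x: True, y: False}
  {q: True, x: False, y: False}
  {x: True, q: False, y: False}


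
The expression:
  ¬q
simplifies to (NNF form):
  ¬q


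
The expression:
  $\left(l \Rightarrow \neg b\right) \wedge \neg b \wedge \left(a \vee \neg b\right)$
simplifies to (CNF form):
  $\neg b$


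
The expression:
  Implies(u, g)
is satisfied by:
  {g: True, u: False}
  {u: False, g: False}
  {u: True, g: True}


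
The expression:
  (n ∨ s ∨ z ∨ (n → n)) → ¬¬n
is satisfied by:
  {n: True}


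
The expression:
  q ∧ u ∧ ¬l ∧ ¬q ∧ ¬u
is never true.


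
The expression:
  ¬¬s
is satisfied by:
  {s: True}


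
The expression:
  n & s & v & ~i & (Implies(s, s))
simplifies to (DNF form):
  n & s & v & ~i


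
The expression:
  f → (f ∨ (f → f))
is always true.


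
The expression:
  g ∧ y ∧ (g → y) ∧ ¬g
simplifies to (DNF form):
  False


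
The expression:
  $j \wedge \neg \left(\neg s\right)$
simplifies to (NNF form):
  $j \wedge s$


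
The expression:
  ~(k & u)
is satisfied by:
  {u: False, k: False}
  {k: True, u: False}
  {u: True, k: False}


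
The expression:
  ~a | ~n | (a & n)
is always true.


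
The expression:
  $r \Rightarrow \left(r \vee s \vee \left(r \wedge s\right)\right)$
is always true.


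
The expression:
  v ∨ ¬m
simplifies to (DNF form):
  v ∨ ¬m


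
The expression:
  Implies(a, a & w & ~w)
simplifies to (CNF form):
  ~a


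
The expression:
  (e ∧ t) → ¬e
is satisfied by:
  {e: False, t: False}
  {t: True, e: False}
  {e: True, t: False}


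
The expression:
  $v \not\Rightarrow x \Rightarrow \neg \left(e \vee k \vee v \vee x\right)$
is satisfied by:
  {x: True, v: False}
  {v: False, x: False}
  {v: True, x: True}


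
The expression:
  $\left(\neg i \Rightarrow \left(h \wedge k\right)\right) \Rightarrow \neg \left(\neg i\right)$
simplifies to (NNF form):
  $i \vee \neg h \vee \neg k$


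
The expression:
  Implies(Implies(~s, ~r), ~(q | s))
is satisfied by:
  {r: True, q: False, s: False}
  {q: False, s: False, r: False}
  {r: True, q: True, s: False}


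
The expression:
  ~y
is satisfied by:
  {y: False}


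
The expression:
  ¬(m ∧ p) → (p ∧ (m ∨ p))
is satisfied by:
  {p: True}


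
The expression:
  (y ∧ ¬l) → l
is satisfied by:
  {l: True, y: False}
  {y: False, l: False}
  {y: True, l: True}


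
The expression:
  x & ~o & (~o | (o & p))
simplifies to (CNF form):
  x & ~o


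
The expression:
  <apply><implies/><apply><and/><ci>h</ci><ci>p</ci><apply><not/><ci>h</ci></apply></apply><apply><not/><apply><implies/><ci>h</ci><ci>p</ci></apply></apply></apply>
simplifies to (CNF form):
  <true/>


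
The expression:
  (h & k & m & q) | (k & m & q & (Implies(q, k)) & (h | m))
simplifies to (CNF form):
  k & m & q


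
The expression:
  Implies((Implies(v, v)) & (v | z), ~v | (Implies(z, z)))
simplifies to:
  True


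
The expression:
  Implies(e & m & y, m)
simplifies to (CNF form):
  True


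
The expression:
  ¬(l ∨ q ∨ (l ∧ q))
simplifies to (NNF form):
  ¬l ∧ ¬q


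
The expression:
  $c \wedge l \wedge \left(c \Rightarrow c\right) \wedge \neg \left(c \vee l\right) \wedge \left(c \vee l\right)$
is never true.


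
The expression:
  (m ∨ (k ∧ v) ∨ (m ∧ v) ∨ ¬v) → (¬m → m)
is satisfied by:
  {m: True, v: True, k: False}
  {m: True, k: False, v: False}
  {m: True, v: True, k: True}
  {m: True, k: True, v: False}
  {v: True, k: False, m: False}


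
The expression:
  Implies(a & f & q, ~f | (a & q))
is always true.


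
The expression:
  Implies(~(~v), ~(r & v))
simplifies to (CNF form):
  ~r | ~v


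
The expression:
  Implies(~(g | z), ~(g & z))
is always true.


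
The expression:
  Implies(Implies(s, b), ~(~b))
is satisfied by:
  {b: True, s: True}
  {b: True, s: False}
  {s: True, b: False}


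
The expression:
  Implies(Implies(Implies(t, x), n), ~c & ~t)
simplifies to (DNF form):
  (x & ~n) | (~c & ~t) | (~n & ~t)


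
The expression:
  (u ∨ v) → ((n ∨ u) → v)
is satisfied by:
  {v: True, u: False}
  {u: False, v: False}
  {u: True, v: True}


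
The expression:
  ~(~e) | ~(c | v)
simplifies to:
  e | (~c & ~v)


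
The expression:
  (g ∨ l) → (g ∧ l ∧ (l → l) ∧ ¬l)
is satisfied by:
  {g: False, l: False}


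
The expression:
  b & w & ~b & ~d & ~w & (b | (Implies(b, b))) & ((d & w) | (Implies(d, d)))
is never true.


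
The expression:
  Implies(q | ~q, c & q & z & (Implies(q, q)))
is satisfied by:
  {c: True, z: True, q: True}


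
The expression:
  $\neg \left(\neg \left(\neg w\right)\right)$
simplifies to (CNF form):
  $\neg w$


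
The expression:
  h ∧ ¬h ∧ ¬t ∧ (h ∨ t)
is never true.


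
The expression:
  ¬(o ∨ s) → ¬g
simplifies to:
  o ∨ s ∨ ¬g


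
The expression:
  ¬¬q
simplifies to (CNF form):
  q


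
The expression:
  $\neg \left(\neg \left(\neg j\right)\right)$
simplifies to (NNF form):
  $\neg j$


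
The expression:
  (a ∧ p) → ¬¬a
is always true.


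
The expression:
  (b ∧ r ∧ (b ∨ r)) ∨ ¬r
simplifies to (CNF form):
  b ∨ ¬r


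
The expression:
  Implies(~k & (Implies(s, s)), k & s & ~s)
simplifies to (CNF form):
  k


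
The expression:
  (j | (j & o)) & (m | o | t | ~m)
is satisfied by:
  {j: True}


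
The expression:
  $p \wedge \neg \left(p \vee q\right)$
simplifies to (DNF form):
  $\text{False}$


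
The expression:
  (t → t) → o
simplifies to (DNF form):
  o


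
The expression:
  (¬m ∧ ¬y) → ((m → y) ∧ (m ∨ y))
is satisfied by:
  {y: True, m: True}
  {y: True, m: False}
  {m: True, y: False}


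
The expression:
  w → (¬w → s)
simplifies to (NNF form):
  True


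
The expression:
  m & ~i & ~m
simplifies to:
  False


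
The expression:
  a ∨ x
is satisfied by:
  {a: True, x: True}
  {a: True, x: False}
  {x: True, a: False}


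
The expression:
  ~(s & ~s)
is always true.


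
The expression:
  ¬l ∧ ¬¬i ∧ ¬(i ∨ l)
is never true.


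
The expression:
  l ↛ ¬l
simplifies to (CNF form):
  l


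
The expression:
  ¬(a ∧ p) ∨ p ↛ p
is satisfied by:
  {p: False, a: False}
  {a: True, p: False}
  {p: True, a: False}


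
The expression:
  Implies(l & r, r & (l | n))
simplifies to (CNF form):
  True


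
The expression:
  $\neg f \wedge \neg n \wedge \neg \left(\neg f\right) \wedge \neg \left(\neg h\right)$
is never true.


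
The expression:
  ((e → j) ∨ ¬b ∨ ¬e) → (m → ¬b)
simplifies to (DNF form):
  (e ∧ ¬j) ∨ ¬b ∨ ¬m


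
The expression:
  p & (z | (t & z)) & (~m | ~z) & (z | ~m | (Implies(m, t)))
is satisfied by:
  {z: True, p: True, m: False}


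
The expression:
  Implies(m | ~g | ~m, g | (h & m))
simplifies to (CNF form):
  (g | h) & (g | m)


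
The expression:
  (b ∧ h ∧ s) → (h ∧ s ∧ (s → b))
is always true.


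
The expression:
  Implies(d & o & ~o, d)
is always true.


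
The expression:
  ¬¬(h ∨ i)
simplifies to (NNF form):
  h ∨ i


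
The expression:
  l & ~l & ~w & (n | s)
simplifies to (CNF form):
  False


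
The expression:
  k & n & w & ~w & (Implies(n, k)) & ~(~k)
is never true.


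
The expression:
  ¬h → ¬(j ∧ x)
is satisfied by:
  {h: True, x: False, j: False}
  {h: False, x: False, j: False}
  {j: True, h: True, x: False}
  {j: True, h: False, x: False}
  {x: True, h: True, j: False}
  {x: True, h: False, j: False}
  {x: True, j: True, h: True}


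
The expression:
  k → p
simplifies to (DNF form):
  p ∨ ¬k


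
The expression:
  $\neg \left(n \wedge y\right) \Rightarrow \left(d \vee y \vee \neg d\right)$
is always true.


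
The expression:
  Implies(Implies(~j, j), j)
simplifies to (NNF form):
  True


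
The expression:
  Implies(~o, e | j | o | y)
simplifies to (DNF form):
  e | j | o | y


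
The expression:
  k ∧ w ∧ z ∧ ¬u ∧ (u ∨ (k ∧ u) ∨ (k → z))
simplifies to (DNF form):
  k ∧ w ∧ z ∧ ¬u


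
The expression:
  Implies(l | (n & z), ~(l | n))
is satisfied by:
  {l: False, z: False, n: False}
  {n: True, l: False, z: False}
  {z: True, l: False, n: False}


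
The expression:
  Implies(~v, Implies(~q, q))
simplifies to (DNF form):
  q | v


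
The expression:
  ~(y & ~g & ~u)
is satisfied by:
  {g: True, u: True, y: False}
  {g: True, u: False, y: False}
  {u: True, g: False, y: False}
  {g: False, u: False, y: False}
  {y: True, g: True, u: True}
  {y: True, g: True, u: False}
  {y: True, u: True, g: False}


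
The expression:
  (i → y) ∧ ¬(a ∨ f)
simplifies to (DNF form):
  (y ∧ ¬a ∧ ¬f) ∨ (¬a ∧ ¬f ∧ ¬i)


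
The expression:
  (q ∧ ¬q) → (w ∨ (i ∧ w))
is always true.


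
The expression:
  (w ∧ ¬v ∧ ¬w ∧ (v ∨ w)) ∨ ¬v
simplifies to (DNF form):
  ¬v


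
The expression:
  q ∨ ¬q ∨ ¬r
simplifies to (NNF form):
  True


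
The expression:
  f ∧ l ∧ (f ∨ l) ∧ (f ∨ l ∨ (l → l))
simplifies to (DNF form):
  f ∧ l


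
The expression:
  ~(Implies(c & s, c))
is never true.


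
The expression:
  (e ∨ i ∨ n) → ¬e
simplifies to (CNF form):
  ¬e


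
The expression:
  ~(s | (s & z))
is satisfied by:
  {s: False}


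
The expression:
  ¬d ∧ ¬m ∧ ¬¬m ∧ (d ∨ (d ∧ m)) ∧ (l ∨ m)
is never true.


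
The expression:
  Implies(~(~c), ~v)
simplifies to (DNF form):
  ~c | ~v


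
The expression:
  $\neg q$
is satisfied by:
  {q: False}


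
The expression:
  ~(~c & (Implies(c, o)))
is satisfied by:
  {c: True}


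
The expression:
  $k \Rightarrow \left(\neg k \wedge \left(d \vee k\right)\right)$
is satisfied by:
  {k: False}


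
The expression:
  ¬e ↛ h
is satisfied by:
  {h: True, e: False}
  {e: False, h: False}
  {e: True, h: True}


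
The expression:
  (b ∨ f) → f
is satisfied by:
  {f: True, b: False}
  {b: False, f: False}
  {b: True, f: True}


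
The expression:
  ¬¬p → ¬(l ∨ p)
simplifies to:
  ¬p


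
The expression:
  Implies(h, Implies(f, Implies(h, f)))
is always true.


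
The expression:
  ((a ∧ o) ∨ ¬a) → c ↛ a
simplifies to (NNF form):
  (a ∧ ¬o) ∨ (c ∧ ¬a)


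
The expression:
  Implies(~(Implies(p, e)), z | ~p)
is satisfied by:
  {z: True, e: True, p: False}
  {z: True, p: False, e: False}
  {e: True, p: False, z: False}
  {e: False, p: False, z: False}
  {z: True, e: True, p: True}
  {z: True, p: True, e: False}
  {e: True, p: True, z: False}


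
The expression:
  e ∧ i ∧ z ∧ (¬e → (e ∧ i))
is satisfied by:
  {z: True, i: True, e: True}


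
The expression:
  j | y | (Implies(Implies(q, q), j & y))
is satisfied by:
  {y: True, j: True}
  {y: True, j: False}
  {j: True, y: False}


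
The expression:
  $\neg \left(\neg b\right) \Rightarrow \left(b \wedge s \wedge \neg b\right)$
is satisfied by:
  {b: False}


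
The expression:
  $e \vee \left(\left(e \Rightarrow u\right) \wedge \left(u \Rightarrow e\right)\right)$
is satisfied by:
  {e: True, u: False}
  {u: False, e: False}
  {u: True, e: True}


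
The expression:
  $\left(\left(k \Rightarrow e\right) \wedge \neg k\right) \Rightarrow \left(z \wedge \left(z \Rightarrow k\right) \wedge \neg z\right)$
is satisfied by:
  {k: True}


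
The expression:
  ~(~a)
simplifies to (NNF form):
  a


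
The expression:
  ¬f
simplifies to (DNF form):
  ¬f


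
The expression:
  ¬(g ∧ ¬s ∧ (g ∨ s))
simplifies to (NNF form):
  s ∨ ¬g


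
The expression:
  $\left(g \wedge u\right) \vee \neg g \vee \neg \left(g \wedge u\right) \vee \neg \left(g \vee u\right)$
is always true.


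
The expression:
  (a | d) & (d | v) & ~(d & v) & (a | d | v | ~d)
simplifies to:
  (a | d) & (d | v) & (~d | ~v)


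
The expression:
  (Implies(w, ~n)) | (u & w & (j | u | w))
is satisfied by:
  {u: True, w: False, n: False}
  {w: False, n: False, u: False}
  {n: True, u: True, w: False}
  {n: True, w: False, u: False}
  {u: True, w: True, n: False}
  {w: True, u: False, n: False}
  {n: True, w: True, u: True}


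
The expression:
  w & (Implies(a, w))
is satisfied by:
  {w: True}


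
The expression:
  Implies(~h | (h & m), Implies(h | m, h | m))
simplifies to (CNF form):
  True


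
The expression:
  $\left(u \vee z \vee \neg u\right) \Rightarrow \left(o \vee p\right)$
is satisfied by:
  {o: True, p: True}
  {o: True, p: False}
  {p: True, o: False}


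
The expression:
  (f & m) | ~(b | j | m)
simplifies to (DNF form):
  (f & m) | (m & ~m) | (f & m & ~b) | (f & m & ~j) | (f & ~b & ~j) | (m & ~b & ~m) | (m & ~j & ~m) | (~b & ~j & ~m)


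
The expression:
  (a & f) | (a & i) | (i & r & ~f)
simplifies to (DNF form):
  (a & f) | (a & i) | (a & f & r) | (a & i & r) | (a & f & ~f) | (a & i & ~f) | (f & r & ~f) | (i & r & ~f)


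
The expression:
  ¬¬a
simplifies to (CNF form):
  a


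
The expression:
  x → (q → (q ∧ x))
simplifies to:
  True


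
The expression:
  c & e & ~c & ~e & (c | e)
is never true.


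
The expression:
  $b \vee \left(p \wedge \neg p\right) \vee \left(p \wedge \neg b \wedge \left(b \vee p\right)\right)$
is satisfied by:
  {b: True, p: True}
  {b: True, p: False}
  {p: True, b: False}


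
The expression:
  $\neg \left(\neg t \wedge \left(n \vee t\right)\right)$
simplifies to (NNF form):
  $t \vee \neg n$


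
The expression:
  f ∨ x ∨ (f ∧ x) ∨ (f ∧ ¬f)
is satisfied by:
  {x: True, f: True}
  {x: True, f: False}
  {f: True, x: False}


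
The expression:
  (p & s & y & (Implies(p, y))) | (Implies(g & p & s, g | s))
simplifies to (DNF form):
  True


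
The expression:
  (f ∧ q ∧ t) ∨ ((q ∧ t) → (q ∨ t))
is always true.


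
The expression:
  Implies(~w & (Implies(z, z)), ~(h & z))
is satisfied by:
  {w: True, h: False, z: False}
  {h: False, z: False, w: False}
  {z: True, w: True, h: False}
  {z: True, h: False, w: False}
  {w: True, h: True, z: False}
  {h: True, w: False, z: False}
  {z: True, h: True, w: True}


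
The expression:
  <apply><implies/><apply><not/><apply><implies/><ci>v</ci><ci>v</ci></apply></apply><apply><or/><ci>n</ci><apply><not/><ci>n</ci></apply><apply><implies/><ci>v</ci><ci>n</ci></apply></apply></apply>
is always true.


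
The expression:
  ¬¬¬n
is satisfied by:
  {n: False}


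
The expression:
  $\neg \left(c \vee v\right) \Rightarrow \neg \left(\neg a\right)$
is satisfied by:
  {a: True, v: True, c: True}
  {a: True, v: True, c: False}
  {a: True, c: True, v: False}
  {a: True, c: False, v: False}
  {v: True, c: True, a: False}
  {v: True, c: False, a: False}
  {c: True, v: False, a: False}


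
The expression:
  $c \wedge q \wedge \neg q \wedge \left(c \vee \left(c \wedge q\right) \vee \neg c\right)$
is never true.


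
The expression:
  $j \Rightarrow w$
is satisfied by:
  {w: True, j: False}
  {j: False, w: False}
  {j: True, w: True}


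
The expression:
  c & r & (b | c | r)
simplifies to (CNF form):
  c & r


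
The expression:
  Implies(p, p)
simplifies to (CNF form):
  True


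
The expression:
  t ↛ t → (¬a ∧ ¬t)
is always true.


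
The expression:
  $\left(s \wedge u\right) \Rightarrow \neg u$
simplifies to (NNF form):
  $\neg s \vee \neg u$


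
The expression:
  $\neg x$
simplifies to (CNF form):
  $\neg x$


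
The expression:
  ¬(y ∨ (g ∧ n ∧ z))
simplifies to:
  ¬y ∧ (¬g ∨ ¬n ∨ ¬z)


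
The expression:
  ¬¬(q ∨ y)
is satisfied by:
  {y: True, q: True}
  {y: True, q: False}
  {q: True, y: False}


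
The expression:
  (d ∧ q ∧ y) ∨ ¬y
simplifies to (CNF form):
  (d ∨ ¬y) ∧ (q ∨ ¬y)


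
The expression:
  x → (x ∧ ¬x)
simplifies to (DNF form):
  ¬x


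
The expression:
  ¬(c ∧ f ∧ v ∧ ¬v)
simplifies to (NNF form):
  True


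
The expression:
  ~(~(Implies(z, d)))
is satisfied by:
  {d: True, z: False}
  {z: False, d: False}
  {z: True, d: True}


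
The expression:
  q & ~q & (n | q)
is never true.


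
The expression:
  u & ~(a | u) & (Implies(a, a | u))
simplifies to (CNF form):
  False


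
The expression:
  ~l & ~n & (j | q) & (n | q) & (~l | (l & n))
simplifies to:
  q & ~l & ~n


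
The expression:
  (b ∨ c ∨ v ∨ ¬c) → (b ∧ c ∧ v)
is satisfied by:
  {c: True, b: True, v: True}


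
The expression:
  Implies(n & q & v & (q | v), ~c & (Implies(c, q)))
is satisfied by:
  {v: False, q: False, n: False, c: False}
  {c: True, v: False, q: False, n: False}
  {n: True, v: False, q: False, c: False}
  {c: True, n: True, v: False, q: False}
  {q: True, c: False, v: False, n: False}
  {c: True, q: True, v: False, n: False}
  {n: True, q: True, c: False, v: False}
  {c: True, n: True, q: True, v: False}
  {v: True, n: False, q: False, c: False}
  {c: True, v: True, n: False, q: False}
  {n: True, v: True, c: False, q: False}
  {c: True, n: True, v: True, q: False}
  {q: True, v: True, n: False, c: False}
  {c: True, q: True, v: True, n: False}
  {n: True, q: True, v: True, c: False}


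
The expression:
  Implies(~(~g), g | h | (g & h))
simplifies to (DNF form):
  True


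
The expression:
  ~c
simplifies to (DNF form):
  ~c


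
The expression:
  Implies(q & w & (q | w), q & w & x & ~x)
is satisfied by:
  {w: False, q: False}
  {q: True, w: False}
  {w: True, q: False}


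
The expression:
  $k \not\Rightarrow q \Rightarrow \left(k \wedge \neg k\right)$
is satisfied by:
  {q: True, k: False}
  {k: False, q: False}
  {k: True, q: True}


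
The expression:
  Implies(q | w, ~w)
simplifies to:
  ~w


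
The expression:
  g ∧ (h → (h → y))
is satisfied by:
  {y: True, g: True, h: False}
  {g: True, h: False, y: False}
  {y: True, h: True, g: True}


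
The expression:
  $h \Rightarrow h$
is always true.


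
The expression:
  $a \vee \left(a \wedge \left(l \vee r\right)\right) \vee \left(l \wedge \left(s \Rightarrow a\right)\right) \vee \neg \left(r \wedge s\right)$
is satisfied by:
  {a: True, s: False, r: False}
  {s: False, r: False, a: False}
  {r: True, a: True, s: False}
  {r: True, s: False, a: False}
  {a: True, s: True, r: False}
  {s: True, a: False, r: False}
  {r: True, s: True, a: True}


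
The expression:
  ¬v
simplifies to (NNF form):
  ¬v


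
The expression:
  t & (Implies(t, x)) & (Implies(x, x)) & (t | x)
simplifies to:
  t & x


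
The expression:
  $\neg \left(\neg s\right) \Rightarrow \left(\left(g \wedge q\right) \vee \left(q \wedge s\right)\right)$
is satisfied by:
  {q: True, s: False}
  {s: False, q: False}
  {s: True, q: True}


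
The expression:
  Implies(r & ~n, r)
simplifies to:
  True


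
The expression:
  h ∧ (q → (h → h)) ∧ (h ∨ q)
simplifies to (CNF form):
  h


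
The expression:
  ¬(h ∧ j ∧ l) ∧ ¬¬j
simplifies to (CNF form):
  j ∧ (¬h ∨ ¬l)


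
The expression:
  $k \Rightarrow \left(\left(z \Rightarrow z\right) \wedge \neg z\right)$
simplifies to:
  $\neg k \vee \neg z$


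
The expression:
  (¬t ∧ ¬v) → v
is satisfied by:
  {t: True, v: True}
  {t: True, v: False}
  {v: True, t: False}
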